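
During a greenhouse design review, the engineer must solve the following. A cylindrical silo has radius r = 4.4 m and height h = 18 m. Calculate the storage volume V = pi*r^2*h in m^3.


V = pi * r^2 * h
  = pi * 4.4^2 * 18
  = pi * 19.36 * 18
  = 1094.78 m^3


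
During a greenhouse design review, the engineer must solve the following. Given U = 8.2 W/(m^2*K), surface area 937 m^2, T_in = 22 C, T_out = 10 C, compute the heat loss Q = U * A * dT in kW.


dT = 22 - (10) = 12 K
Q = U * A * dT
  = 8.2 * 937 * 12
  = 92200.80 W = 92.20 kW


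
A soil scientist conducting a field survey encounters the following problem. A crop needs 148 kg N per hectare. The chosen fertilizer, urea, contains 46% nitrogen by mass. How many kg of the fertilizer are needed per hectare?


Rate = N_required / (N_content / 100)
     = 148 / (46 / 100)
     = 148 / 0.46
     = 321.74 kg/ha


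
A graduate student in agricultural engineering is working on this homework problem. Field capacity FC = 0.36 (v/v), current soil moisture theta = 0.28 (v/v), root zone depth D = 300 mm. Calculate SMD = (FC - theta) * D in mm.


SMD = (FC - theta) * D
    = (0.36 - 0.28) * 300
    = 0.080 * 300
    = 24 mm


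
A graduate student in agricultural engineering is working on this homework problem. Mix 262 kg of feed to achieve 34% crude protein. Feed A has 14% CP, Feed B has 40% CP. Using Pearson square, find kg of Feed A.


parts_A = CP_b - target = 40 - 34 = 6
parts_B = target - CP_a = 34 - 14 = 20
total_parts = 6 + 20 = 26
Feed A = 262 * 6 / 26 = 60.46 kg
Feed B = 262 * 20 / 26 = 201.54 kg

60.46 kg


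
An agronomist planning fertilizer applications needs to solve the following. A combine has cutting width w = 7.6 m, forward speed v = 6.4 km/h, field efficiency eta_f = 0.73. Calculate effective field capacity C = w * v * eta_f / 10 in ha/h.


C = w * v * eta_f / 10
  = 7.6 * 6.4 * 0.73 / 10
  = 35.51 / 10
  = 3.55 ha/h


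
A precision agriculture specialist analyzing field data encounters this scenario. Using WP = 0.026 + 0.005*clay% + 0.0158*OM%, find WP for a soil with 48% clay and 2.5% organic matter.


WP = 0.026 + 0.005*48 + 0.0158*2.5
   = 0.026 + 0.2400 + 0.0395
   = 0.3055


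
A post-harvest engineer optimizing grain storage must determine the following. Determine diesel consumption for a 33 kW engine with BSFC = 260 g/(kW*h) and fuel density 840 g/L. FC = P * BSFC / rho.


FC = P * BSFC / rho_fuel
   = 33 * 260 / 840
   = 8580 / 840
   = 10.21 L/h


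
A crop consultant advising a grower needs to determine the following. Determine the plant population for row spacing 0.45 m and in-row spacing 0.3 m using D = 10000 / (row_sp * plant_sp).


D = 10000 / (row_sp * plant_sp)
  = 10000 / (0.45 * 0.3)
  = 10000 / 0.1350
  = 74074.07 plants/ha


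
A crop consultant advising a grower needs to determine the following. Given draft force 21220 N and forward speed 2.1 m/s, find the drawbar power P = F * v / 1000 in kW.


P = F * v / 1000
  = 21220 * 2.1 / 1000
  = 44562 / 1000
  = 44.56 kW


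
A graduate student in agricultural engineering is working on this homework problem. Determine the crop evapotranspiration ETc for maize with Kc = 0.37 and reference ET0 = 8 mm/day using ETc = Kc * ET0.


ETc = Kc * ET0
    = 0.37 * 8
    = 2.96 mm/day


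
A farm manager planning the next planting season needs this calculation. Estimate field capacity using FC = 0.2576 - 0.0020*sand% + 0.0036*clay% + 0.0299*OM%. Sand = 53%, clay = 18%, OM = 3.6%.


FC = 0.2576 - 0.0020*53 + 0.0036*18 + 0.0299*3.6
   = 0.2576 - 0.1060 + 0.0648 + 0.1076
   = 0.3240


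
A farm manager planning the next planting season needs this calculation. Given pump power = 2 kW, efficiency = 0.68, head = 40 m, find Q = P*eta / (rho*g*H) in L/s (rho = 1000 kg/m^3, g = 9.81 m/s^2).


Q = (P * 1000 * eta) / (rho * g * H)
  = (2 * 1000 * 0.68) / (1000 * 9.81 * 40)
  = 1360 / 392400
  = 0.00347 m^3/s = 3.47 L/s


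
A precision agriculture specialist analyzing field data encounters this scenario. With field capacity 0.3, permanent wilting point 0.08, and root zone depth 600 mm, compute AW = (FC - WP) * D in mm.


AW = (FC - WP) * D
   = (0.3 - 0.08) * 600
   = 0.22 * 600
   = 132 mm


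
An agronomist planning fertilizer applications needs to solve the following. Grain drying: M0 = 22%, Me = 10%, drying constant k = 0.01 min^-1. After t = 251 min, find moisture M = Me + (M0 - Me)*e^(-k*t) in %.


M = Me + (M0 - Me) * e^(-k*t)
  = 10 + (22 - 10) * e^(-0.01*251)
  = 10 + 12 * e^(-2.510)
  = 10 + 12 * 0.08127
  = 10 + 0.9752
  = 10.98%


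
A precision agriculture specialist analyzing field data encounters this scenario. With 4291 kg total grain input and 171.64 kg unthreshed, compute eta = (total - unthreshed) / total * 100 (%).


eta = (total - unthreshed) / total * 100
    = (4291 - 171.64) / 4291 * 100
    = 4119.36 / 4291 * 100
    = 96%


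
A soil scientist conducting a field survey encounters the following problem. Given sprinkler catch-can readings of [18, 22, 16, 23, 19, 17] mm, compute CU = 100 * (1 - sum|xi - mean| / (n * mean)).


xbar = 115 / 6 = 19.167
sum|xi - xbar| = 13.333
CU = 100 * (1 - 13.333 / (6 * 19.167))
   = 100 * (1 - 0.1159)
   = 88.41%


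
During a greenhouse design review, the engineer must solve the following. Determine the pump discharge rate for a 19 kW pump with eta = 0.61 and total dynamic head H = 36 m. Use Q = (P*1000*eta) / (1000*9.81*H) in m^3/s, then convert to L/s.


Q = (P * 1000 * eta) / (rho * g * H)
  = (19 * 1000 * 0.61) / (1000 * 9.81 * 36)
  = 11590 / 353160
  = 0.03282 m^3/s = 32.82 L/s


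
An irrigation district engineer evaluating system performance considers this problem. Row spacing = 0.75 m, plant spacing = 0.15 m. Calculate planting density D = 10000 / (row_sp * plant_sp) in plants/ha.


D = 10000 / (row_sp * plant_sp)
  = 10000 / (0.75 * 0.15)
  = 10000 / 0.1125
  = 88888.89 plants/ha


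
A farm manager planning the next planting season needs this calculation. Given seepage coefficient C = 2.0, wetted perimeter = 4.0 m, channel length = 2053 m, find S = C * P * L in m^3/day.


S = C * P * L
  = 2.0 * 4.0 * 2053
  = 16424 m^3/day


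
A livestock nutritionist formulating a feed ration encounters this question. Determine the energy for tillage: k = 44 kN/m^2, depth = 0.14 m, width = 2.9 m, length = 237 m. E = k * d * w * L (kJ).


E = k * d * w * L
  = 44 * 0.14 * 2.9 * 237
  = 4233.77 kJ


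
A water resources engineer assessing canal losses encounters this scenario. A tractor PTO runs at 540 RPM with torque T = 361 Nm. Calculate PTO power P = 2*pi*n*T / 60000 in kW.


P = 2*pi*n*T / 60000
  = 2*pi * 540 * 361 / 60000
  = 1224844.14 / 60000
  = 20.41 kW


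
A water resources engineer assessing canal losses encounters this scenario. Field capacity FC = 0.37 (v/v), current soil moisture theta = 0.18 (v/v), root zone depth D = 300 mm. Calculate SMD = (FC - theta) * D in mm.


SMD = (FC - theta) * D
    = (0.37 - 0.18) * 300
    = 0.190 * 300
    = 57 mm


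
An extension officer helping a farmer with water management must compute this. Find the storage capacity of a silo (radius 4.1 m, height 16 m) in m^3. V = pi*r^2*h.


V = pi * r^2 * h
  = pi * 4.1^2 * 16
  = pi * 16.81 * 16
  = 844.96 m^3


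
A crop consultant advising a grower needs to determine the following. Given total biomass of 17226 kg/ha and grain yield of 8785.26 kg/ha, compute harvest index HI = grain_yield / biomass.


HI = grain_yield / biomass
   = 8785.26 / 17226
   = 0.51


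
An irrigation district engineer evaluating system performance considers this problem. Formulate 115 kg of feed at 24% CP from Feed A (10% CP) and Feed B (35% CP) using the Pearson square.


parts_A = CP_b - target = 35 - 24 = 11
parts_B = target - CP_a = 24 - 10 = 14
total_parts = 11 + 14 = 25
Feed A = 115 * 11 / 25 = 50.60 kg
Feed B = 115 * 14 / 25 = 64.40 kg

50.60 kg


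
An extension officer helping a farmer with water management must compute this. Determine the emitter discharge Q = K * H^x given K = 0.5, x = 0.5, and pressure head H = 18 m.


Q = K * H^x
  = 0.5 * 18^0.5
  = 0.5 * 4.2426
  = 2.12 L/h


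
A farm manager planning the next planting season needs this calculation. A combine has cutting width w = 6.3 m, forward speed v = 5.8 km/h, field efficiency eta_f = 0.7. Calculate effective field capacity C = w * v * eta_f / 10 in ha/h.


C = w * v * eta_f / 10
  = 6.3 * 5.8 * 0.7 / 10
  = 25.58 / 10
  = 2.56 ha/h


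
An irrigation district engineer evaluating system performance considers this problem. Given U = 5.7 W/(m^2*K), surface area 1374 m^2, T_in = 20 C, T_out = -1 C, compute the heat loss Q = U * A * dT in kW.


dT = 20 - (-1) = 21 K
Q = U * A * dT
  = 5.7 * 1374 * 21
  = 164467.80 W = 164.47 kW


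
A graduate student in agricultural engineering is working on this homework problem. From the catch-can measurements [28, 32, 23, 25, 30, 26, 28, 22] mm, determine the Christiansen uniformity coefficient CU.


xbar = 214 / 8 = 26.750
sum|xi - xbar| = 22
CU = 100 * (1 - 22 / (8 * 26.750))
   = 100 * (1 - 0.1028)
   = 89.72%


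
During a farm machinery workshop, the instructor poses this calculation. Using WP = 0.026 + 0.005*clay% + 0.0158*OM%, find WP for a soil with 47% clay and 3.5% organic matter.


WP = 0.026 + 0.005*47 + 0.0158*3.5
   = 0.026 + 0.2350 + 0.0553
   = 0.3163


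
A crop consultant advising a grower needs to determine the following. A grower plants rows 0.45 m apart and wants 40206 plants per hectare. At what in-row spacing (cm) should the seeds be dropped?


spacing = 10000 / (row_sp * density)
        = 10000 / (0.45 * 40206)
        = 10000 / 18092.70
        = 0.55271 m = 55.27 cm


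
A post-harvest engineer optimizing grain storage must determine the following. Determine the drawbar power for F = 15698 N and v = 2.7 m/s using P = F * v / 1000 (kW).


P = F * v / 1000
  = 15698 * 2.7 / 1000
  = 42384.60 / 1000
  = 42.38 kW


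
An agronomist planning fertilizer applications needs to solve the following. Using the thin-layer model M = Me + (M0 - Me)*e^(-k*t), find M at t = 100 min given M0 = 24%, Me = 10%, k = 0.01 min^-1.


M = Me + (M0 - Me) * e^(-k*t)
  = 10 + (24 - 10) * e^(-0.01*100)
  = 10 + 14 * e^(-1)
  = 10 + 14 * 0.36788
  = 10 + 5.1503
  = 15.15%


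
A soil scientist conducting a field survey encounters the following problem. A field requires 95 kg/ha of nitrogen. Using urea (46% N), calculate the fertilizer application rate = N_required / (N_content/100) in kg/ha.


Rate = N_required / (N_content / 100)
     = 95 / (46 / 100)
     = 95 / 0.46
     = 206.52 kg/ha


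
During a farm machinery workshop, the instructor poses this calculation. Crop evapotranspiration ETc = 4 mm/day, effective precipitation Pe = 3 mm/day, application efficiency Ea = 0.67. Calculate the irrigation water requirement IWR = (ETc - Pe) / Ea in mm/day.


IWR = (ETc - Pe) / Ea
    = (4 - 3) / 0.67
    = 1 / 0.67
    = 1.49 mm/day


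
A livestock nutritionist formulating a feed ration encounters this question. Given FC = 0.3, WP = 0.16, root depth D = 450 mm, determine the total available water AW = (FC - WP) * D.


AW = (FC - WP) * D
   = (0.3 - 0.16) * 450
   = 0.14 * 450
   = 63 mm


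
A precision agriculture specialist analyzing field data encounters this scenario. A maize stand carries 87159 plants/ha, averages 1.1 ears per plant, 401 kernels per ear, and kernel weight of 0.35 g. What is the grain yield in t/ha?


Y = density * ears * kernels * kw
  = 87159 * 1.1 * 401 * 0.35 g/ha
  = 13456042.22 g/ha
  = 13456.04 kg/ha = 13.46 t/ha


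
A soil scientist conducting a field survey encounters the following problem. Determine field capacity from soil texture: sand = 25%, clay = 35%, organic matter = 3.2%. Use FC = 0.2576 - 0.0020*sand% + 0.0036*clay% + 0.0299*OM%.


FC = 0.2576 - 0.0020*25 + 0.0036*35 + 0.0299*3.2
   = 0.2576 - 0.0500 + 0.1260 + 0.0957
   = 0.4293


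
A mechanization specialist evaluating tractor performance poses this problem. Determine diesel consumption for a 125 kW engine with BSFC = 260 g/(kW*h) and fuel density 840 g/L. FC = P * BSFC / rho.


FC = P * BSFC / rho_fuel
   = 125 * 260 / 840
   = 32500 / 840
   = 38.69 L/h


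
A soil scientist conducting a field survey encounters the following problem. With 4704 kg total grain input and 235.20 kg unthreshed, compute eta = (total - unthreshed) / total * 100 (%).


eta = (total - unthreshed) / total * 100
    = (4704 - 235.20) / 4704 * 100
    = 4468.80 / 4704 * 100
    = 95%


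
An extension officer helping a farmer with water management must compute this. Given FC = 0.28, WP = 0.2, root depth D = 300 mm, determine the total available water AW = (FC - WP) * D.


AW = (FC - WP) * D
   = (0.28 - 0.2) * 300
   = 0.08 * 300
   = 24 mm


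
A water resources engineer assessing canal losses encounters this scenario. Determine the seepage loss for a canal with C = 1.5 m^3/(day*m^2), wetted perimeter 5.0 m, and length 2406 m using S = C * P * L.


S = C * P * L
  = 1.5 * 5.0 * 2406
  = 18045 m^3/day


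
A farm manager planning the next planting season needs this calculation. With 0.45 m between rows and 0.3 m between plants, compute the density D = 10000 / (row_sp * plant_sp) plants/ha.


D = 10000 / (row_sp * plant_sp)
  = 10000 / (0.45 * 0.3)
  = 10000 / 0.1350
  = 74074.07 plants/ha


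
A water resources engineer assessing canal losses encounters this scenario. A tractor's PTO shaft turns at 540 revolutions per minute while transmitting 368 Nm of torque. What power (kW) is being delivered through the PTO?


P = 2*pi*n*T / 60000
  = 2*pi * 540 * 368 / 60000
  = 1248594.58 / 60000
  = 20.81 kW


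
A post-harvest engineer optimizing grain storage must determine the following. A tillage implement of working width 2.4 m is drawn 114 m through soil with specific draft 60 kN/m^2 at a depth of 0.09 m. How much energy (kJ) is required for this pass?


E = k * d * w * L
  = 60 * 0.09 * 2.4 * 114
  = 1477.44 kJ


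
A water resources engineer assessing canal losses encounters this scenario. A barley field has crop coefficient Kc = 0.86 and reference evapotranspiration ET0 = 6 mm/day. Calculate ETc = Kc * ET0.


ETc = Kc * ET0
    = 0.86 * 6
    = 5.16 mm/day


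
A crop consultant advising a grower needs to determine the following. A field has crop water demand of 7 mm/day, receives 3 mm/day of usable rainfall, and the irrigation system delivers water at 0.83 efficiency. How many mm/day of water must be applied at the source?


IWR = (ETc - Pe) / Ea
    = (7 - 3) / 0.83
    = 4 / 0.83
    = 4.82 mm/day


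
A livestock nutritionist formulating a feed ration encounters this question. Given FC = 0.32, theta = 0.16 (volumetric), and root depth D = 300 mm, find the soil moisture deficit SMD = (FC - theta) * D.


SMD = (FC - theta) * D
    = (0.32 - 0.16) * 300
    = 0.160 * 300
    = 48 mm


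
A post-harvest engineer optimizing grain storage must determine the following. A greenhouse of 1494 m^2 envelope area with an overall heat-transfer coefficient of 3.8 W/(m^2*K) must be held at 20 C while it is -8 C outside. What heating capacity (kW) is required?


dT = 20 - (-8) = 28 K
Q = U * A * dT
  = 3.8 * 1494 * 28
  = 158961.60 W = 158.96 kW


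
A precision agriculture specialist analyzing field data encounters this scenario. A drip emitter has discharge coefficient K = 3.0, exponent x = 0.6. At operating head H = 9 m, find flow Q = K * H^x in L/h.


Q = K * H^x
  = 3.0 * 9^0.6
  = 3.0 * 3.7372
  = 11.21 L/h


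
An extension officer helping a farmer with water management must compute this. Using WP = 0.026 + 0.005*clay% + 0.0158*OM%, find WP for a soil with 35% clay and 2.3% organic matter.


WP = 0.026 + 0.005*35 + 0.0158*2.3
   = 0.026 + 0.1750 + 0.0363
   = 0.2373


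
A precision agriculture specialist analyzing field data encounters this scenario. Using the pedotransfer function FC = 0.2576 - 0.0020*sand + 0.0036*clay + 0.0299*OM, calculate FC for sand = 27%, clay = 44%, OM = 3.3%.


FC = 0.2576 - 0.0020*27 + 0.0036*44 + 0.0299*3.3
   = 0.2576 - 0.0540 + 0.1584 + 0.0987
   = 0.4607


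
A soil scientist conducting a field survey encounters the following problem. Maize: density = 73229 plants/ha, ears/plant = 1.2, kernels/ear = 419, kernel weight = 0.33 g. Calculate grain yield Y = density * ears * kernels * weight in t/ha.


Y = density * ears * kernels * kw
  = 73229 * 1.2 * 419 * 0.33 g/ha
  = 12150448.60 g/ha
  = 12150.45 kg/ha = 12.15 t/ha


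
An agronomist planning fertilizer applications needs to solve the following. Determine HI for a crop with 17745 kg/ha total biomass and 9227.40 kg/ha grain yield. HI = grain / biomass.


HI = grain_yield / biomass
   = 9227.40 / 17745
   = 0.52


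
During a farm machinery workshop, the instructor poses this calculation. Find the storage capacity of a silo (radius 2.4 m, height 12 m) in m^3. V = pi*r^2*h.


V = pi * r^2 * h
  = pi * 2.4^2 * 12
  = pi * 5.76 * 12
  = 217.15 m^3


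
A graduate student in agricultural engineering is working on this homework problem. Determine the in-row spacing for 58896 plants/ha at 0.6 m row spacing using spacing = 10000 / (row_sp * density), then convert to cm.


spacing = 10000 / (row_sp * density)
        = 10000 / (0.6 * 58896)
        = 10000 / 35337.60
        = 0.28298 m = 28.30 cm


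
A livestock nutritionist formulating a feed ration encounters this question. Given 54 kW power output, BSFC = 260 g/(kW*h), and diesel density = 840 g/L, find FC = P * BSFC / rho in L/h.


FC = P * BSFC / rho_fuel
   = 54 * 260 / 840
   = 14040 / 840
   = 16.71 L/h


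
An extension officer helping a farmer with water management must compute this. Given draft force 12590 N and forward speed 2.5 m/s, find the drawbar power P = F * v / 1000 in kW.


P = F * v / 1000
  = 12590 * 2.5 / 1000
  = 31475 / 1000
  = 31.48 kW


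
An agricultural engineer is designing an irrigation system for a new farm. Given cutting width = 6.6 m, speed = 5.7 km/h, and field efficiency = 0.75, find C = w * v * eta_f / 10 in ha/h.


C = w * v * eta_f / 10
  = 6.6 * 5.7 * 0.75 / 10
  = 28.22 / 10
  = 2.82 ha/h


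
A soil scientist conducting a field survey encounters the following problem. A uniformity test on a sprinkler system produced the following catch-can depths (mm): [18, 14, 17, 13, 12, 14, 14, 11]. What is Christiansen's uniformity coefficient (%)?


xbar = 113 / 8 = 14.125
sum|xi - xbar| = 13.500
CU = 100 * (1 - 13.500 / (8 * 14.125))
   = 100 * (1 - 0.1195)
   = 88.05%


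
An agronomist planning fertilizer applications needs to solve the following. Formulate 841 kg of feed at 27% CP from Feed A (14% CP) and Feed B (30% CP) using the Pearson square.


parts_A = CP_b - target = 30 - 27 = 3
parts_B = target - CP_a = 27 - 14 = 13
total_parts = 3 + 13 = 16
Feed A = 841 * 3 / 16 = 157.69 kg
Feed B = 841 * 13 / 16 = 683.31 kg

157.69 kg


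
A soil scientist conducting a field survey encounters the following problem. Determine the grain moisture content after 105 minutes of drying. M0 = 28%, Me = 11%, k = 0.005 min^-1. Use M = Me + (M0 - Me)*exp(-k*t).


M = Me + (M0 - Me) * e^(-k*t)
  = 11 + (28 - 11) * e^(-0.005*105)
  = 11 + 17 * e^(-0.525)
  = 11 + 17 * 0.59156
  = 11 + 10.0564
  = 21.06%


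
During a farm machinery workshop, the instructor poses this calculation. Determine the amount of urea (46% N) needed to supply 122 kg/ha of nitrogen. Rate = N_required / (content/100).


Rate = N_required / (N_content / 100)
     = 122 / (46 / 100)
     = 122 / 0.46
     = 265.22 kg/ha


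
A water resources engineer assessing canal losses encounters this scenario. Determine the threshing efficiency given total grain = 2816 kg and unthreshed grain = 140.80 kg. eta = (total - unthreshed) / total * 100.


eta = (total - unthreshed) / total * 100
    = (2816 - 140.80) / 2816 * 100
    = 2675.20 / 2816 * 100
    = 95%


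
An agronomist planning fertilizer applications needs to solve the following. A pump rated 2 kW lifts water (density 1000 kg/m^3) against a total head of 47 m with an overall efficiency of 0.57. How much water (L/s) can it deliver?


Q = (P * 1000 * eta) / (rho * g * H)
  = (2 * 1000 * 0.57) / (1000 * 9.81 * 47)
  = 1140 / 461070
  = 0.00247 m^3/s = 2.47 L/s


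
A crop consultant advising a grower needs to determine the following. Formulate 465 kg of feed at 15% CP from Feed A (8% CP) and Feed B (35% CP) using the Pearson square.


parts_A = CP_b - target = 35 - 15 = 20
parts_B = target - CP_a = 15 - 8 = 7
total_parts = 20 + 7 = 27
Feed A = 465 * 20 / 27 = 344.44 kg
Feed B = 465 * 7 / 27 = 120.56 kg

344.44 kg


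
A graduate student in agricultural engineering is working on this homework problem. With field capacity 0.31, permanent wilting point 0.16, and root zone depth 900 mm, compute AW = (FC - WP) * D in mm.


AW = (FC - WP) * D
   = (0.31 - 0.16) * 900
   = 0.15 * 900
   = 135 mm


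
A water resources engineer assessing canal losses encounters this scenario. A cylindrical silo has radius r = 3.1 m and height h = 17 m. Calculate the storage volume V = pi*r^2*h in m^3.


V = pi * r^2 * h
  = pi * 3.1^2 * 17
  = pi * 9.61 * 17
  = 513.24 m^3


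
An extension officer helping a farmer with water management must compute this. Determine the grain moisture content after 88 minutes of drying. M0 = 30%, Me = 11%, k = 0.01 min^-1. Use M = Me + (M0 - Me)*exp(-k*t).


M = Me + (M0 - Me) * e^(-k*t)
  = 11 + (30 - 11) * e^(-0.01*88)
  = 11 + 19 * e^(-0.880)
  = 11 + 19 * 0.41478
  = 11 + 7.8809
  = 18.88%


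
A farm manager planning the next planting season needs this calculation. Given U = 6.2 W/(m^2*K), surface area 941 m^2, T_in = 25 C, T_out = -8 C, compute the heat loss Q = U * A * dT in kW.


dT = 25 - (-8) = 33 K
Q = U * A * dT
  = 6.2 * 941 * 33
  = 192528.60 W = 192.53 kW


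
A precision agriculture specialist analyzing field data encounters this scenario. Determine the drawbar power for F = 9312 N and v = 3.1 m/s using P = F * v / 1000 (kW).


P = F * v / 1000
  = 9312 * 3.1 / 1000
  = 28867.20 / 1000
  = 28.87 kW


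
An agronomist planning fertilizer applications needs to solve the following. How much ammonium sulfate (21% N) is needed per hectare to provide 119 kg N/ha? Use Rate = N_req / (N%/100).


Rate = N_required / (N_content / 100)
     = 119 / (21 / 100)
     = 119 / 0.21
     = 566.67 kg/ha


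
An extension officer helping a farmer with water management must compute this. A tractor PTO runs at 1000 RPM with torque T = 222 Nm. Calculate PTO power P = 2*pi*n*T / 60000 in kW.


P = 2*pi*n*T / 60000
  = 2*pi * 1000 * 222 / 60000
  = 1394867.14 / 60000
  = 23.25 kW


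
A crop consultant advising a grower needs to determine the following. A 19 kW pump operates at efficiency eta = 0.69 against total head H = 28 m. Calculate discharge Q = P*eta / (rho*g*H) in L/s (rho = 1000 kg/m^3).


Q = (P * 1000 * eta) / (rho * g * H)
  = (19 * 1000 * 0.69) / (1000 * 9.81 * 28)
  = 13110 / 274680
  = 0.04773 m^3/s = 47.73 L/s


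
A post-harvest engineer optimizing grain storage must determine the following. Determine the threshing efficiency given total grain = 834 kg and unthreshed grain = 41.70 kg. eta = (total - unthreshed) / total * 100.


eta = (total - unthreshed) / total * 100
    = (834 - 41.70) / 834 * 100
    = 792.30 / 834 * 100
    = 95%


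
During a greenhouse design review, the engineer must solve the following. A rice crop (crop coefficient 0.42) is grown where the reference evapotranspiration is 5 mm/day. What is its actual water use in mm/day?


ETc = Kc * ET0
    = 0.42 * 5
    = 2.10 mm/day


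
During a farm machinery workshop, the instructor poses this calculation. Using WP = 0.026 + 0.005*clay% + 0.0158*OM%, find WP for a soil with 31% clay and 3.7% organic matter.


WP = 0.026 + 0.005*31 + 0.0158*3.7
   = 0.026 + 0.1550 + 0.0585
   = 0.2395


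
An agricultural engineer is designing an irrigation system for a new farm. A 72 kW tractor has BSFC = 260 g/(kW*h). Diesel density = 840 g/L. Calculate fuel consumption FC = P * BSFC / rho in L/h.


FC = P * BSFC / rho_fuel
   = 72 * 260 / 840
   = 18720 / 840
   = 22.29 L/h


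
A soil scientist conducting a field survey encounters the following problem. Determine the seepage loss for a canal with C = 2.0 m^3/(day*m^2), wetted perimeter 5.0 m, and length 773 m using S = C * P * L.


S = C * P * L
  = 2.0 * 5.0 * 773
  = 7730 m^3/day


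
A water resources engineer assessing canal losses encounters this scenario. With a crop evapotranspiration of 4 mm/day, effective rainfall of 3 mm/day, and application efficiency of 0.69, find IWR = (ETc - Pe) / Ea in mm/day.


IWR = (ETc - Pe) / Ea
    = (4 - 3) / 0.69
    = 1 / 0.69
    = 1.45 mm/day


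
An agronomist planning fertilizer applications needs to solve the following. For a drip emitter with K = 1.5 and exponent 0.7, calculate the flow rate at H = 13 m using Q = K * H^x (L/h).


Q = K * H^x
  = 1.5 * 13^0.7
  = 1.5 * 6.0223
  = 9.03 L/h


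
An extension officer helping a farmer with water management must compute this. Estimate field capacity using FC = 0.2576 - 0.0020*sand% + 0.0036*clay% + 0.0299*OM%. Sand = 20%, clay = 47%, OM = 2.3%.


FC = 0.2576 - 0.0020*20 + 0.0036*47 + 0.0299*2.3
   = 0.2576 - 0.0400 + 0.1692 + 0.0688
   = 0.4556


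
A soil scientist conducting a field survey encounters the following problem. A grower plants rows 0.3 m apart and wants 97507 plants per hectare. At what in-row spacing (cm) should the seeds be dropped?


spacing = 10000 / (row_sp * density)
        = 10000 / (0.3 * 97507)
        = 10000 / 29252.10
        = 0.34186 m = 34.19 cm


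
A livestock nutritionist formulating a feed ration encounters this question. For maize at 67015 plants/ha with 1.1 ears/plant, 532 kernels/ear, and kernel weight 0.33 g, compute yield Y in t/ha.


Y = density * ears * kernels * kw
  = 67015 * 1.1 * 532 * 0.33 g/ha
  = 12941668.74 g/ha
  = 12941.67 kg/ha = 12.94 t/ha


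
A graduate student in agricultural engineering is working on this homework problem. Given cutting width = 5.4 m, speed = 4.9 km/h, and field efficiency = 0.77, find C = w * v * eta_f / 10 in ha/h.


C = w * v * eta_f / 10
  = 5.4 * 4.9 * 0.77 / 10
  = 20.37 / 10
  = 2.04 ha/h


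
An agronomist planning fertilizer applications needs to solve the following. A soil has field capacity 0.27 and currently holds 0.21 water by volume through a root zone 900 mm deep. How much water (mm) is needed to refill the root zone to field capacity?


SMD = (FC - theta) * D
    = (0.27 - 0.21) * 900
    = 0.060 * 900
    = 54 mm


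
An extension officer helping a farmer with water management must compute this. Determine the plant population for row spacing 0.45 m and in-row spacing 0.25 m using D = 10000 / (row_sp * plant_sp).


D = 10000 / (row_sp * plant_sp)
  = 10000 / (0.45 * 0.25)
  = 10000 / 0.1125
  = 88888.89 plants/ha


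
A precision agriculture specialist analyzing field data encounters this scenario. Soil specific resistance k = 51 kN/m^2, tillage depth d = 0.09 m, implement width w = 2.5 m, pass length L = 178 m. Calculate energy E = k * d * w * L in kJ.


E = k * d * w * L
  = 51 * 0.09 * 2.5 * 178
  = 2042.55 kJ


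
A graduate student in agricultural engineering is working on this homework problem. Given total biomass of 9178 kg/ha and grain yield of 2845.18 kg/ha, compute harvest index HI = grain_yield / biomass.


HI = grain_yield / biomass
   = 2845.18 / 9178
   = 0.31


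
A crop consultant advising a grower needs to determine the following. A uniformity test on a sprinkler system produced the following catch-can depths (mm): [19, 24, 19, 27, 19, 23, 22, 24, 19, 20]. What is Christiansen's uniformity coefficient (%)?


xbar = 216 / 10 = 21.600
sum|xi - xbar| = 24
CU = 100 * (1 - 24 / (10 * 21.600))
   = 100 * (1 - 0.1111)
   = 88.89%


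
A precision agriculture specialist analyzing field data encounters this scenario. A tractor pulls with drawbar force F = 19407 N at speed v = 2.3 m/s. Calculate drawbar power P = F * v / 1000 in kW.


P = F * v / 1000
  = 19407 * 2.3 / 1000
  = 44636.10 / 1000
  = 44.64 kW


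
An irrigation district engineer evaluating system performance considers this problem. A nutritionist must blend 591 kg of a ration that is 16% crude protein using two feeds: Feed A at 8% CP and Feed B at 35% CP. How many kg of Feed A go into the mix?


parts_A = CP_b - target = 35 - 16 = 19
parts_B = target - CP_a = 16 - 8 = 8
total_parts = 19 + 8 = 27
Feed A = 591 * 19 / 27 = 415.89 kg
Feed B = 591 * 8 / 27 = 175.11 kg

415.89 kg


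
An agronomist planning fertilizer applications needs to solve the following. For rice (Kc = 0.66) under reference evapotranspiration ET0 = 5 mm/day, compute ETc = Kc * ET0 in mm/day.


ETc = Kc * ET0
    = 0.66 * 5
    = 3.30 mm/day


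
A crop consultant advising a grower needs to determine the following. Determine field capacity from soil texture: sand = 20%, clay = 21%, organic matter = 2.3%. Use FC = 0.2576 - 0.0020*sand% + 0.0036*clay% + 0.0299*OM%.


FC = 0.2576 - 0.0020*20 + 0.0036*21 + 0.0299*2.3
   = 0.2576 - 0.0400 + 0.0756 + 0.0688
   = 0.3620


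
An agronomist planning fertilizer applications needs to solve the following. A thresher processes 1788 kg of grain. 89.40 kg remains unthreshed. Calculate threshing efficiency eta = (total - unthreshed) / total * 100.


eta = (total - unthreshed) / total * 100
    = (1788 - 89.40) / 1788 * 100
    = 1698.60 / 1788 * 100
    = 95%


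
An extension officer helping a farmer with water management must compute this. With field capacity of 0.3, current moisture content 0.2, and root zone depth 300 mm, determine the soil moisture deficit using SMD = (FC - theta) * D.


SMD = (FC - theta) * D
    = (0.3 - 0.2) * 300
    = 0.100 * 300
    = 30 mm


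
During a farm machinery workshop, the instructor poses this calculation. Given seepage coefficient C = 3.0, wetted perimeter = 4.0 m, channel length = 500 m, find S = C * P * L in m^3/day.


S = C * P * L
  = 3.0 * 4.0 * 500
  = 6000 m^3/day


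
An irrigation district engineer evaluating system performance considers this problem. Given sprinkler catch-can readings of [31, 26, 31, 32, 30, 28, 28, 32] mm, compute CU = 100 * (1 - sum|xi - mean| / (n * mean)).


xbar = 238 / 8 = 29.750
sum|xi - xbar| = 14.500
CU = 100 * (1 - 14.500 / (8 * 29.750))
   = 100 * (1 - 0.0609)
   = 93.91%


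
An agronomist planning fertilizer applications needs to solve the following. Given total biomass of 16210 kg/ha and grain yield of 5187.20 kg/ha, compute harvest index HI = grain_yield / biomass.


HI = grain_yield / biomass
   = 5187.20 / 16210
   = 0.32


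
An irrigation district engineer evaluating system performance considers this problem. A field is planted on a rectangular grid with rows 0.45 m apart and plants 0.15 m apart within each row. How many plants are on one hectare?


D = 10000 / (row_sp * plant_sp)
  = 10000 / (0.45 * 0.15)
  = 10000 / 0.0675
  = 148148.15 plants/ha


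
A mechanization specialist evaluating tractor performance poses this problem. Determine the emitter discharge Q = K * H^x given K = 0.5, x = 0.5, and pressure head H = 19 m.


Q = K * H^x
  = 0.5 * 19^0.5
  = 0.5 * 4.3589
  = 2.18 L/h


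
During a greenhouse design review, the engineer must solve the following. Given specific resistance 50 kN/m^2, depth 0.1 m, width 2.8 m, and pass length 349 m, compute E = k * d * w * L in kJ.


E = k * d * w * L
  = 50 * 0.1 * 2.8 * 349
  = 4886 kJ


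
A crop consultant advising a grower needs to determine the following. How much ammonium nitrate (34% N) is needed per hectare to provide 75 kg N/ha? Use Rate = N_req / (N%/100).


Rate = N_required / (N_content / 100)
     = 75 / (34 / 100)
     = 75 / 0.34
     = 220.59 kg/ha


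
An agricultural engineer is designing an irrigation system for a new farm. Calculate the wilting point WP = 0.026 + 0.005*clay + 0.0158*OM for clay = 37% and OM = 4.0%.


WP = 0.026 + 0.005*37 + 0.0158*4.0
   = 0.026 + 0.1850 + 0.0632
   = 0.2742


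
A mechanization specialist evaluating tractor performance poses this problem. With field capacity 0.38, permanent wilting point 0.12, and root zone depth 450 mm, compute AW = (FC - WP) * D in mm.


AW = (FC - WP) * D
   = (0.38 - 0.12) * 450
   = 0.26 * 450
   = 117 mm


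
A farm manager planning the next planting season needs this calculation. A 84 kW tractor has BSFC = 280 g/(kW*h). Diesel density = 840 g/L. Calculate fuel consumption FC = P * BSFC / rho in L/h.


FC = P * BSFC / rho_fuel
   = 84 * 280 / 840
   = 23520 / 840
   = 28 L/h


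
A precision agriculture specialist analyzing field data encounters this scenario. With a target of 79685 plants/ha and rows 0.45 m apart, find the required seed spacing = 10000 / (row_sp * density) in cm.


spacing = 10000 / (row_sp * density)
        = 10000 / (0.45 * 79685)
        = 10000 / 35858.25
        = 0.27888 m = 27.89 cm


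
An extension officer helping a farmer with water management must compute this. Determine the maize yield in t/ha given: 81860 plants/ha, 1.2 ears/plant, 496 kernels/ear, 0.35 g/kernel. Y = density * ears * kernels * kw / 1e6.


Y = density * ears * kernels * kw
  = 81860 * 1.2 * 496 * 0.35 g/ha
  = 17053075.20 g/ha
  = 17053.08 kg/ha = 17.05 t/ha


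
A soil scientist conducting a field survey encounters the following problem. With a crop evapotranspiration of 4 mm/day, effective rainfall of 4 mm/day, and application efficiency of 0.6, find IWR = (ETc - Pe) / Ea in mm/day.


IWR = (ETc - Pe) / Ea
    = (4 - 4) / 0.6
    = 0 / 0.6
    = 0 mm/day


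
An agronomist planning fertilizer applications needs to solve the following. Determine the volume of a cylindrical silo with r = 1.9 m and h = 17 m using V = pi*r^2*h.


V = pi * r^2 * h
  = pi * 1.9^2 * 17
  = pi * 3.61 * 17
  = 192.80 m^3


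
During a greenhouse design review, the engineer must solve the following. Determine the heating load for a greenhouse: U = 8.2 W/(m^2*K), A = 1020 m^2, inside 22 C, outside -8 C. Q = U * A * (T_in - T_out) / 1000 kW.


dT = 22 - (-8) = 30 K
Q = U * A * dT
  = 8.2 * 1020 * 30
  = 250920 W = 250.92 kW


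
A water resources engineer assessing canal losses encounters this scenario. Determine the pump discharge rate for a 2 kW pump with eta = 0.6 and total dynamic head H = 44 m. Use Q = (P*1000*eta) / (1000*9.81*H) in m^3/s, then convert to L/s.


Q = (P * 1000 * eta) / (rho * g * H)
  = (2 * 1000 * 0.6) / (1000 * 9.81 * 44)
  = 1200 / 431640
  = 0.00278 m^3/s = 2.78 L/s


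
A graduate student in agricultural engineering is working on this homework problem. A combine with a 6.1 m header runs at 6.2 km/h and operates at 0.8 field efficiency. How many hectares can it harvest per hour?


C = w * v * eta_f / 10
  = 6.1 * 6.2 * 0.8 / 10
  = 30.26 / 10
  = 3.03 ha/h


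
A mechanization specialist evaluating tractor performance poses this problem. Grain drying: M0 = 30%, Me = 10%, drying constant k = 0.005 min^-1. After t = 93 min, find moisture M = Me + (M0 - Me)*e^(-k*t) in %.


M = Me + (M0 - Me) * e^(-k*t)
  = 10 + (30 - 10) * e^(-0.005*93)
  = 10 + 20 * e^(-0.465)
  = 10 + 20 * 0.62814
  = 10 + 12.5627
  = 22.56%


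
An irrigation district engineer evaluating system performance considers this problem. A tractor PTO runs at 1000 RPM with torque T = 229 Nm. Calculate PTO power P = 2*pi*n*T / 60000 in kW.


P = 2*pi*n*T / 60000
  = 2*pi * 1000 * 229 / 60000
  = 1438849.44 / 60000
  = 23.98 kW


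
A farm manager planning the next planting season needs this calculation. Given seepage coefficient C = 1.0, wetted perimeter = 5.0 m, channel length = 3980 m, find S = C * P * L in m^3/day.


S = C * P * L
  = 1.0 * 5.0 * 3980
  = 19900 m^3/day


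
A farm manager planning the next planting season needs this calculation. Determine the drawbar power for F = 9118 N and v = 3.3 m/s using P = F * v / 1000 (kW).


P = F * v / 1000
  = 9118 * 3.3 / 1000
  = 30089.40 / 1000
  = 30.09 kW


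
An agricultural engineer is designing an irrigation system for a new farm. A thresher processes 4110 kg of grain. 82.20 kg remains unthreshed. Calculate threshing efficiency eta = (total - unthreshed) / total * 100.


eta = (total - unthreshed) / total * 100
    = (4110 - 82.20) / 4110 * 100
    = 4027.80 / 4110 * 100
    = 98%


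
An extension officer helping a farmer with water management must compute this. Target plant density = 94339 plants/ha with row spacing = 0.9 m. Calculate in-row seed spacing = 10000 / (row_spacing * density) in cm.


spacing = 10000 / (row_sp * density)
        = 10000 / (0.9 * 94339)
        = 10000 / 84905.10
        = 0.11778 m = 11.78 cm


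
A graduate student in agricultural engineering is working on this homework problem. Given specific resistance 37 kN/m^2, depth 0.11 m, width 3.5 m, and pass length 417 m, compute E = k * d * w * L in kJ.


E = k * d * w * L
  = 37 * 0.11 * 3.5 * 417
  = 5940.17 kJ


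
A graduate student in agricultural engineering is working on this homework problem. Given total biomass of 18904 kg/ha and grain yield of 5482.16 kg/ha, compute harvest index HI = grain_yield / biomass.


HI = grain_yield / biomass
   = 5482.16 / 18904
   = 0.29


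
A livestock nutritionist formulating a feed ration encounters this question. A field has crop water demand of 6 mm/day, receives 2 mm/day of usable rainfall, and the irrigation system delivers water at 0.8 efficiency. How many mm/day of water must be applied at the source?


IWR = (ETc - Pe) / Ea
    = (6 - 2) / 0.8
    = 4 / 0.8
    = 5 mm/day


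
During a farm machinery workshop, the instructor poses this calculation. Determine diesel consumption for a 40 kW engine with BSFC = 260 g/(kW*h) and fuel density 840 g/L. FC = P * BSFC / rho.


FC = P * BSFC / rho_fuel
   = 40 * 260 / 840
   = 10400 / 840
   = 12.38 L/h


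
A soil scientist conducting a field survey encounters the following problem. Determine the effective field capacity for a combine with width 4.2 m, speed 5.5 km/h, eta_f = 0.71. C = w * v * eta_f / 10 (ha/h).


C = w * v * eta_f / 10
  = 4.2 * 5.5 * 0.71 / 10
  = 16.40 / 10
  = 1.64 ha/h


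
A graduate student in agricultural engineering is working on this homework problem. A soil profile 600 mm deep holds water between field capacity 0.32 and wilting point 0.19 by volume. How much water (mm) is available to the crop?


AW = (FC - WP) * D
   = (0.32 - 0.19) * 600
   = 0.13 * 600
   = 78 mm


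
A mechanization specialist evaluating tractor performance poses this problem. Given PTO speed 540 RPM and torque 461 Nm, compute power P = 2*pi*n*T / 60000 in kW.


P = 2*pi*n*T / 60000
  = 2*pi * 540 * 461 / 60000
  = 1564136.15 / 60000
  = 26.07 kW


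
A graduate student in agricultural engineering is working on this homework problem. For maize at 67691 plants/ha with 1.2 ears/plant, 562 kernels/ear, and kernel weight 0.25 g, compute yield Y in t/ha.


Y = density * ears * kernels * kw
  = 67691 * 1.2 * 562 * 0.25 g/ha
  = 11412702.60 g/ha
  = 11412.70 kg/ha = 11.41 t/ha


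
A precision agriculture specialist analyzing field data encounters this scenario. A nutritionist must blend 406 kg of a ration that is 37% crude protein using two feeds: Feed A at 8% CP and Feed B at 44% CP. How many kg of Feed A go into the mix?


parts_A = CP_b - target = 44 - 37 = 7
parts_B = target - CP_a = 37 - 8 = 29
total_parts = 7 + 29 = 36
Feed A = 406 * 7 / 36 = 78.94 kg
Feed B = 406 * 29 / 36 = 327.06 kg

78.94 kg


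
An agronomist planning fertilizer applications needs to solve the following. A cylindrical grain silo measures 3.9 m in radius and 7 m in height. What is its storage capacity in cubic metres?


V = pi * r^2 * h
  = pi * 3.9^2 * 7
  = pi * 15.21 * 7
  = 334.49 m^3
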